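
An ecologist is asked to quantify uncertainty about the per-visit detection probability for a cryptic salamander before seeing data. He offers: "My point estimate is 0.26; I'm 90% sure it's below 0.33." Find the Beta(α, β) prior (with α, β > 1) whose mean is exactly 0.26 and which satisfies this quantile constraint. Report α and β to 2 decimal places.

With mean 0.26 fixed, write α = 0.26s, β = 0.74s where s = α+β.
Need P(θ < 0.33) = 0.9 under Beta(0.26s, 0.74s). Normal approximation: (q−m)/√(m(1−m)/s) ≈ z_{0.9} = 1.28, so s ≈ 0.26·0.74·(1.28)²/(0.33−0.26)² = 64.5.
At s = 64.5: P(θ<0.33) ≈ 0.896. Adjusting to match 0.9 gives s ≈ 66.80.
So α = 0.26·66.80 ≈ 17.37, β = 0.74·66.80 ≈ 49.43.

α ≈ 17.37, β ≈ 49.43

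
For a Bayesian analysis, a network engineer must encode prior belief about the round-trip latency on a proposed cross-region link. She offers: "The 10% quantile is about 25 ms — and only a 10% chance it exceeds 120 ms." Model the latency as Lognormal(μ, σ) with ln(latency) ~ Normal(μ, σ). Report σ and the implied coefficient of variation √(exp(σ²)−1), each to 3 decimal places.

If T ~ Lognormal(μ,σ) then ln T ~ Normal(μ,σ), so the p-quantile of ln T is μ + z_p·σ.
ln(25) = 3.219 and ln(120) = 4.787; z_{0.1} = -1.282, z_{0.9} = 1.282.
σ = (4.787 − 3.219)/(1.282 − (-1.282)) = 0.612.
μ = 3.219 − (-1.282)·0.612 = 4.003.
CV = √(exp(σ²)−1) = √(exp(0.3745)−1) = 0.674.

σ ≈ 0.612, CV ≈ 0.674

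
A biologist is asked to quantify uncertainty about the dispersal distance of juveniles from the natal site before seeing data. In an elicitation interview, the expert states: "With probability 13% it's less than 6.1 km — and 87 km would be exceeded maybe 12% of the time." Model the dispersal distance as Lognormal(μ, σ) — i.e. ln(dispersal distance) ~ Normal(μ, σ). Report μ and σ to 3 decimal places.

If T ~ Lognormal(μ,σ) then ln T ~ Normal(μ,σ), so the p-quantile of ln T is μ + z_p·σ.
ln(6.1) = 1.808 and ln(87) = 4.466; z_{0.13} = -1.126, z_{0.88} = 1.175.
σ = (4.466 − 1.808)/(1.175 − (-1.126)) = 1.155.
μ = 1.808 − (-1.126)·1.155 = 3.109.

μ ≈ 3.109, σ ≈ 1.155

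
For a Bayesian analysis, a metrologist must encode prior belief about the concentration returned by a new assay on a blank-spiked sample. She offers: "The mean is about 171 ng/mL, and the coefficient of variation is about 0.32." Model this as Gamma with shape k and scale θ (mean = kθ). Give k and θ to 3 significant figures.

k ≈ 9.77, θ ≈ 17.5

For Gamma(k, scale θ): mean = kθ, variance = kθ², so CV = 1/√k.
CV = 0.32, hence k = 1/CV² = 9.77.
Then θ = mean/k = 171/9.77 = 17.5.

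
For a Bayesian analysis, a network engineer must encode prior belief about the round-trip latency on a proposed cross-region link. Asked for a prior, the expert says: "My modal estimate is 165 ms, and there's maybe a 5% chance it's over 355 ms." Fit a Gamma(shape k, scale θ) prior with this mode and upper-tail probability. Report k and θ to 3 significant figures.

Gamma(k,θ) with k>1 has mode (k−1)θ, so θ = 165/(k−1).
Need P(X < 355) = 0.95 with θ tied to k this way. Start at k = 2, θ = 165: P(X<355) ≈ 0.633.
Too low — raise k to concentrate. Iterating converges to k ≈ 5.7.
Then θ = 165/(5.7−1) ≈ 35.1.

k ≈ 5.7, θ ≈ 35.1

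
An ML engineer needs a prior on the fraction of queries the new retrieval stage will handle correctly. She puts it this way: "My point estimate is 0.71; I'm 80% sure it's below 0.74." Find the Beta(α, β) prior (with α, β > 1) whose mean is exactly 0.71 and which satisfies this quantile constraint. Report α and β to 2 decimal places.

α ≈ 116.85, β ≈ 47.73

With mean 0.71 fixed, write α = 0.71s, β = 0.29s where s = α+β.
Need P(θ < 0.74) = 0.8 under Beta(0.71s, 0.29s). Normal approximation: (q−m)/√(m(1−m)/s) ≈ z_{0.8} = 0.842, so s ≈ 0.71·0.29·(0.842)²/(0.74−0.71)² = 162.0.
At s = 162.0: P(θ<0.74) ≈ 0.798. Adjusting to match 0.8 gives s ≈ 164.58.
So α = 0.71·164.58 ≈ 116.85, β = 0.29·164.58 ≈ 47.73.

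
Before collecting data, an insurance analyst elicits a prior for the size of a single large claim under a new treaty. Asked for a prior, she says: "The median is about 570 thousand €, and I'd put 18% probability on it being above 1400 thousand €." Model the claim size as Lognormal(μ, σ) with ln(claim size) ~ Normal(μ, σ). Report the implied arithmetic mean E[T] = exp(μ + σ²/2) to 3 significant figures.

If T ~ Lognormal(μ,σ) then ln T ~ Normal(μ,σ), so the p-quantile of ln T is μ + z_p·σ.
ln(570) = 6.346 and ln(1400) = 7.244; z_{0.5} = 0, z_{0.82} = 0.9154.
σ = (7.244 − 6.346)/(0.9154 − (0)) = 0.982.
μ = 6.346 − (0)·0.982 = 6.346.
E[T] = exp(μ + σ²/2) = exp(6.346 + 0.4818) = 923 thousand €.

E[T] ≈ 923 thousand €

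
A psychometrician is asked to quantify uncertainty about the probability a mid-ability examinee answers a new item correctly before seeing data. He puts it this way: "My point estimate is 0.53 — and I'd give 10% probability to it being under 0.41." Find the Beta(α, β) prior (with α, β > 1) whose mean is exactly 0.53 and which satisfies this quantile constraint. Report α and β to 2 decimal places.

With mean 0.53 fixed, write α = 0.53s, β = 0.47s where s = α+β.
Need P(θ < 0.41) = 0.1 under Beta(0.53s, 0.47s). Normal approximation: (q−m)/√(m(1−m)/s) ≈ z_{0.1} = -1.28, so s ≈ 0.53·0.47·(-1.28)²/(0.41−0.53)² = 28.4.
At s = 28.4: P(θ<0.41) ≈ 0.100. Adjusting to match 0.1 gives s ≈ 28.30.
So α = 0.53·28.30 ≈ 15.00, β = 0.47·28.30 ≈ 13.30.

α ≈ 15.00, β ≈ 13.30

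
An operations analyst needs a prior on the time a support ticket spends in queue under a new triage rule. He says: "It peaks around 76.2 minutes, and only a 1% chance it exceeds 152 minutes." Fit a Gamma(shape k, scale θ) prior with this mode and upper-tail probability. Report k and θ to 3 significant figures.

Gamma(k,θ) with k>1 has mode (k−1)θ, so θ = 76.2/(k−1).
Need P(X < 152) = 0.99 with θ tied to k this way. Start at k = 2, θ = 76.2: P(X<152) ≈ 0.593.
Too low — raise k to concentrate. Iterating converges to k ≈ 11.3.
Then θ = 76.2/(11.3−1) ≈ 7.39.

k ≈ 11.3, θ ≈ 7.39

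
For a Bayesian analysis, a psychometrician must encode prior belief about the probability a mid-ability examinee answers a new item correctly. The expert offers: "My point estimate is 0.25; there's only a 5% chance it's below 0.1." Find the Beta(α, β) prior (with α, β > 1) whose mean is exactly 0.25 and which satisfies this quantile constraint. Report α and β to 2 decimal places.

With mean 0.25 fixed, write α = 0.25s, β = 0.75s where s = α+β.
Need P(θ < 0.1) = 0.05 under Beta(0.25s, 0.75s). Normal approximation: (q−m)/√(m(1−m)/s) ≈ z_{0.05} = -1.64, so s ≈ 0.25·0.75·(-1.64)²/(0.1−0.25)² = 22.5.
At s = 22.5: P(θ<0.1) ≈ 0.027. Adjusting to match 0.05 gives s ≈ 16.91.
So α = 0.25·16.91 ≈ 4.23, β = 0.75·16.91 ≈ 12.68.

α ≈ 4.23, β ≈ 12.68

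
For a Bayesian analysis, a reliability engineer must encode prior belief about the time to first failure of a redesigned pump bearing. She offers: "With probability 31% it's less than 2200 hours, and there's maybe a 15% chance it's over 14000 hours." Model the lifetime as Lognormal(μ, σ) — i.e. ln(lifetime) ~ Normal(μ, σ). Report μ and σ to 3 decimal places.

If T ~ Lognormal(μ,σ) then ln T ~ Normal(μ,σ), so the p-quantile of ln T is μ + z_p·σ.
ln(2200) = 7.696 and ln(14000) = 9.547; z_{0.31} = -0.4959, z_{0.85} = 1.036.
σ = (9.547 − 7.696)/(1.036 − (-0.4959)) = 1.208.
μ = 7.696 − (-0.4959)·1.208 = 8.295.

μ ≈ 8.295, σ ≈ 1.208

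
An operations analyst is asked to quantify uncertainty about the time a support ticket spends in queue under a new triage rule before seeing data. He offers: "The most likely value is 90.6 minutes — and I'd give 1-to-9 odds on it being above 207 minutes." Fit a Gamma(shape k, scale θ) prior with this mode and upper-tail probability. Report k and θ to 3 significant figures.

Gamma(k,θ) with k>1 has mode (k−1)θ, so θ = 90.6/(k−1).
Need P(X < 207) = 0.9 with θ tied to k this way. Start at k = 2, θ = 90.6: P(X<207) ≈ 0.666.
Too low — raise k to concentrate. Iterating converges to k ≈ 3.82.
Then θ = 90.6/(3.82−1) ≈ 32.2.

k ≈ 3.82, θ ≈ 32.2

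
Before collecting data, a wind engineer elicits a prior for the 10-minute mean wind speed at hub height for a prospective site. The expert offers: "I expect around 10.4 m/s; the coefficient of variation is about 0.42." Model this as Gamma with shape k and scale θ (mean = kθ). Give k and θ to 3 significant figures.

k ≈ 5.67, θ ≈ 1.83

For Gamma(k, scale θ): mean = kθ, variance = kθ², so CV = 1/√k.
CV = 0.42, hence k = 1/CV² = 5.67.
Then θ = mean/k = 10.4/5.67 = 1.83.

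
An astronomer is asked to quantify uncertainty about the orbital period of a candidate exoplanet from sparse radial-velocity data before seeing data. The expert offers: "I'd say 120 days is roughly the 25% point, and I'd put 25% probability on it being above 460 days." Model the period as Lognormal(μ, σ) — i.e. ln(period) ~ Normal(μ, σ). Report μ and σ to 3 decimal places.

μ ≈ 5.459, σ ≈ 0.996

If T ~ Lognormal(μ,σ) then ln T ~ Normal(μ,σ), so the p-quantile of ln T is μ + z_p·σ.
ln(120) = 4.787 and ln(460) = 6.131; z_{0.25} = -0.6745, z_{0.75} = 0.6745.
σ = (6.131 − 4.787)/(0.6745 − (-0.6745)) = 0.996.
μ = 4.787 − (-0.6745)·0.996 = 5.459.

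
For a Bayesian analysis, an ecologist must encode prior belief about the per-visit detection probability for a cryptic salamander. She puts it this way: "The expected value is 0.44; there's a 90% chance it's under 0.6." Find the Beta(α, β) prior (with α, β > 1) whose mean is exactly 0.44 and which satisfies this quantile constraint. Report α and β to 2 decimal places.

α ≈ 6.95, β ≈ 8.85

With mean 0.44 fixed, write α = 0.44s, β = 0.56s where s = α+β.
Need P(θ < 0.6) = 0.9 under Beta(0.44s, 0.56s). Normal approximation: (q−m)/√(m(1−m)/s) ≈ z_{0.9} = 1.28, so s ≈ 0.44·0.56·(1.28)²/(0.6−0.44)² = 15.8.
At s = 15.8: P(θ<0.6) ≈ 0.900. Adjusting to match 0.9 gives s ≈ 15.80.
So α = 0.44·15.80 ≈ 6.95, β = 0.56·15.80 ≈ 8.85.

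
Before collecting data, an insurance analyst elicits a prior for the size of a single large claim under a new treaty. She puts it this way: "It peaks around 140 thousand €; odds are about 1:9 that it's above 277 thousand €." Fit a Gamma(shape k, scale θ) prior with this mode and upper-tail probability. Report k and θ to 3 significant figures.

Gamma(k,θ) with k>1 has mode (k−1)θ, so θ = 140/(k−1).
Need P(X < 277) = 0.9 with θ tied to k this way. Start at k = 2, θ = 140: P(X<277) ≈ 0.588.
Too low — raise k to concentrate. Iterating converges to k ≈ 5.12.
Then θ = 140/(5.12−1) ≈ 34.

k ≈ 5.12, θ ≈ 34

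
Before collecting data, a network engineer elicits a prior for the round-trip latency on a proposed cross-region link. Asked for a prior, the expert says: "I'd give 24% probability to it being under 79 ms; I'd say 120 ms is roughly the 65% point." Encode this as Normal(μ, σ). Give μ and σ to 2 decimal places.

The p-quantile of Normal(μ,σ) is μ + z_p·σ, with z_{0.24} = -0.7063 and z_{0.65} = 0.3853.
Eliminate σ: μ = (z₂·x₁ − z₁·x₂)/(z₂ − z₁) = (0.3853·79 − (-0.7063)·120)/1.092 = 105.53.
Then σ = (x₂ − x₁)/(z₂ − z₁) = (120 − 79)/1.092 = 37.56.

μ = 105.53, σ = 37.56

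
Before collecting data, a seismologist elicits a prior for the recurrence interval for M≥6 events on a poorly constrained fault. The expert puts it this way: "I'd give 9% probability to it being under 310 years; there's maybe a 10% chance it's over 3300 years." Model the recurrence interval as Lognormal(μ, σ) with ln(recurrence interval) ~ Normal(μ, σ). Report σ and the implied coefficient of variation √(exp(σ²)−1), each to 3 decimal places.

σ ≈ 0.902, CV ≈ 1.121

If T ~ Lognormal(μ,σ) then ln T ~ Normal(μ,σ), so the p-quantile of ln T is μ + z_p·σ.
ln(310) = 5.737 and ln(3300) = 8.102; z_{0.09} = -1.341, z_{0.9} = 1.282.
σ = (8.102 − 5.737)/(1.282 − (-1.341)) = 0.902.
μ = 5.737 − (-1.341)·0.902 = 6.946.
CV = √(exp(σ²)−1) = √(exp(0.8135)−1) = 1.121.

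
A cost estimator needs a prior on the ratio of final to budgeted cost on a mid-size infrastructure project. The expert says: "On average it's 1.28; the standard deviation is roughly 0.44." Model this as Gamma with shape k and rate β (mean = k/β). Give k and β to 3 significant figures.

k ≈ 8.46, β ≈ 6.61

For Gamma(k, rate β): mean = k/β, variance = k/β², so CV = 1/√k.
CV = SD/mean = 0.44/1.28 = 0.3438, hence k = 1/CV² = 8.46.
Then β = k/mean = 8.46/1.28 = 6.61.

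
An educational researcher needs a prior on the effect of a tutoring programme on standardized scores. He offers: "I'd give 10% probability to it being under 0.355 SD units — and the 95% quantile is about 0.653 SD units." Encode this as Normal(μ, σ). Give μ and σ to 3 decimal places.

For Normal(μ,σ), the p-quantile is μ + z_p·σ. Here z_{0.1} = -1.282, z_{0.95} = 1.645.
So 0.355 = μ − 1.282σ and 0.653 = μ + 1.645σ.
Subtracting: σ = (0.653 − 0.355)/(1.645 − (-1.282)) = 0.102.
Then μ = 0.355 − (-1.282)·0.102 = 0.486.

μ = 0.486, σ = 0.102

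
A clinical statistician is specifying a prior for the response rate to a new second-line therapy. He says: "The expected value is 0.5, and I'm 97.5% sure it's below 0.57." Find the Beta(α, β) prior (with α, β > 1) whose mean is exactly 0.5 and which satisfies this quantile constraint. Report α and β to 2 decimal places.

α ≈ 97.28, β ≈ 97.28

With mean 0.5 fixed, write α = 0.5s, β = 0.5s where s = α+β.
Need P(θ < 0.57) = 0.975 under Beta(0.5s, 0.5s). Normal approximation: (q−m)/√(m(1−m)/s) ≈ z_{0.975} = 1.96, so s ≈ 0.5·0.5·(1.96)²/(0.57−0.5)² = 196.0.
At s = 196.0: P(θ<0.57) ≈ 0.975. Adjusting to match 0.975 gives s ≈ 194.56.
So α = 0.5·194.56 ≈ 97.28, β = 0.5·194.56 ≈ 97.28.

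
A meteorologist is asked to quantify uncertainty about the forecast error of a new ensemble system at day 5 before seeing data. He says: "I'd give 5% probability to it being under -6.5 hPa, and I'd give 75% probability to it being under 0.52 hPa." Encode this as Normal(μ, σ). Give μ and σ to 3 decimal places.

μ = -1.521, σ = 3.027

For Normal(μ,σ), the p-quantile is μ + z_p·σ. Here z_{0.05} = -1.645, z_{0.75} = 0.6745.
So -6.5 = μ − 1.645σ and 0.52 = μ + 0.6745σ.
Subtracting: σ = (0.52 − -6.5)/(0.6745 − (-1.645)) = 3.027.
Then μ = -6.5 − (-1.645)·3.027 = -1.521.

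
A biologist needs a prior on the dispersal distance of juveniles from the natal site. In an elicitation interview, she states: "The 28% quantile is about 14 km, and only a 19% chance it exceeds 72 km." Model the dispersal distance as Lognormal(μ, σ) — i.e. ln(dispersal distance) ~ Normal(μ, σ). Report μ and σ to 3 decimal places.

μ ≈ 3.292, σ ≈ 1.121

If T ~ Lognormal(μ,σ) then ln T ~ Normal(μ,σ), so the p-quantile of ln T is μ + z_p·σ.
ln(14) = 2.639 and ln(72) = 4.277; z_{0.28} = -0.5828, z_{0.81} = 0.8779.
σ = (4.277 − 2.639)/(0.8779 − (-0.5828)) = 1.121.
μ = 2.639 − (-0.5828)·1.121 = 3.292.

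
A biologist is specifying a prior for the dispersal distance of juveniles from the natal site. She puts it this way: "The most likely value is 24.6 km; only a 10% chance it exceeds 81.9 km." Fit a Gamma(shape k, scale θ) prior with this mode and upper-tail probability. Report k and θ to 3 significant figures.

Gamma(k,θ) with k>1 has mode (k−1)θ, so θ = 24.6/(k−1).
Need P(X < 81.9) = 0.9 with θ tied to k this way. Start at k = 2, θ = 24.6: P(X<81.9) ≈ 0.845.
Too low — raise k to concentrate. Iterating converges to k ≈ 2.3.
Then θ = 24.6/(2.3−1) ≈ 18.9.

k ≈ 2.3, θ ≈ 18.9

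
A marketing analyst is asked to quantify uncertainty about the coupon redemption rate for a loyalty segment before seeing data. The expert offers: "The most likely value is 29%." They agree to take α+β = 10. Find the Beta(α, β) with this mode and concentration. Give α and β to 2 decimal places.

For α,β > 1 the Beta mode is (α−1)/(α+β−2). With α+β = 10, the mode is (α−1)/8.
Set (α−1)/8 = 0.29 → α = 1 + 0.29·8 = 3.32.
β = 10 − α = 6.68.

α = 3.32, β = 6.68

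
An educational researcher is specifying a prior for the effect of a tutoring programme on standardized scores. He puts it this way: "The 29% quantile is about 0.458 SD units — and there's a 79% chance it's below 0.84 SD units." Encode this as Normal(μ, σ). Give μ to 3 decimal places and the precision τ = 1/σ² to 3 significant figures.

For Normal(μ,σ), the p-quantile is μ + z_p·σ. Here z_{0.29} = -0.5534, z_{0.79} = 0.8064.
So 0.458 = μ − 0.5534σ and 0.84 = μ + 0.8064σ.
Subtracting: σ = (0.84 − 0.458)/(0.8064 − (-0.5534)) = 0.281.
Then μ = 0.458 − (-0.5534)·0.281 = 0.613.
Precision τ = 1/σ² = 1/0.2809² = 12.7.

μ = 0.613, τ = 12.7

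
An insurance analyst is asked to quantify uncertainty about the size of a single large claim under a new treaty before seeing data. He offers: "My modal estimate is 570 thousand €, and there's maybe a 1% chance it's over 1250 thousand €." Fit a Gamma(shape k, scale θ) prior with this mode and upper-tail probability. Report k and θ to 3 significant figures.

k ≈ 8.82, θ ≈ 72.9

Gamma(k,θ) with k>1 has mode (k−1)θ, so θ = 570/(k−1).
Need P(X < 1250) = 0.99 with θ tied to k this way. Start at k = 2, θ = 570: P(X<1250) ≈ 0.644.
Too low — raise k to concentrate. Iterating converges to k ≈ 8.82.
Then θ = 570/(8.82−1) ≈ 72.9.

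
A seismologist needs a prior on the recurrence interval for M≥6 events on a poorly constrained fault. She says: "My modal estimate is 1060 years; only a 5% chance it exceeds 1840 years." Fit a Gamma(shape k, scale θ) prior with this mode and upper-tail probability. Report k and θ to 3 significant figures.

Gamma(k,θ) with k>1 has mode (k−1)θ, so θ = 1060/(k−1).
Need P(X < 1840) = 0.95 with θ tied to k this way. Start at k = 2, θ = 1060: P(X<1840) ≈ 0.518.
Too low — raise k to concentrate. Iterating converges to k ≈ 10.2.
Then θ = 1060/(10.2−1) ≈ 116.

k ≈ 10.2, θ ≈ 116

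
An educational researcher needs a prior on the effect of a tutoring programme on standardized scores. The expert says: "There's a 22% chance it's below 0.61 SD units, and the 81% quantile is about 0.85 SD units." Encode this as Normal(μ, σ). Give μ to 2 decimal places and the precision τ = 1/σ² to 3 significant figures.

μ = 0.72, τ = 47.3

The p-quantile of Normal(μ,σ) is μ + z_p·σ, with z_{0.22} = -0.7722 and z_{0.81} = 0.8779.
Eliminate σ: μ = (z₂·x₁ − z₁·x₂)/(z₂ − z₁) = (0.8779·0.61 − (-0.7722)·0.85)/1.65 = 0.72.
Then σ = (x₂ − x₁)/(z₂ − z₁) = (0.85 − 0.61)/1.65 = 0.15.
Precision τ = 1/σ² = 1/0.1454² = 47.3.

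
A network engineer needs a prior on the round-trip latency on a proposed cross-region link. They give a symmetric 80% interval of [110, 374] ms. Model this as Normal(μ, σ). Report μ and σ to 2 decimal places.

μ = 242.00, σ = 103.00

A symmetric 80% interval runs μ ± z·σ with z = 1.282.
Half-width = 132, so σ = 132/1.282 = 103.00.
μ is the interval midpoint, 242.00.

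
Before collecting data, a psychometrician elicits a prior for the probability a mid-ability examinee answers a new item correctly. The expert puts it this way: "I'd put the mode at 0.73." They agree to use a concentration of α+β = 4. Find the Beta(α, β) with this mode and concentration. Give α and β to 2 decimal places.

α = 2.46, β = 1.54

For α,β > 1 the Beta mode is (α−1)/(α+β−2). With α+β = 4, the mode is (α−1)/2.
Set (α−1)/2 = 0.73 → α = 1 + 0.73·2 = 2.46.
β = 4 − α = 1.54.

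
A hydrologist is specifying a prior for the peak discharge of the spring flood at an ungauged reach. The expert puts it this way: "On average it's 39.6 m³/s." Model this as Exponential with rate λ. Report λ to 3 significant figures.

λ ≈ 0.0253

Exponential mean = 1/λ, so λ = 1/39.6 = 0.0253.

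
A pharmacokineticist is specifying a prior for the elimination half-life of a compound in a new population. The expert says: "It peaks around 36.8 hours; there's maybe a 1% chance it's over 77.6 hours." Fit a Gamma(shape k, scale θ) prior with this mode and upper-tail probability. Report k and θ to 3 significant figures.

k ≈ 9.73, θ ≈ 4.21

Gamma(k,θ) with k>1 has mode (k−1)θ, so θ = 36.8/(k−1).
Need P(X < 77.6) = 0.99 with θ tied to k this way. Start at k = 2, θ = 36.8: P(X<77.6) ≈ 0.623.
Too low — raise k to concentrate. Iterating converges to k ≈ 9.73.
Then θ = 36.8/(9.73−1) ≈ 4.21.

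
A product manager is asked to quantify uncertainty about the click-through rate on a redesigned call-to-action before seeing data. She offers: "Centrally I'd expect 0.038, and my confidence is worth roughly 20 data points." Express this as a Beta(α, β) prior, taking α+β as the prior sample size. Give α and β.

α = 0.76, β = 19.24

Under the effective-sample-size interpretation, Beta(α, β) has prior mean α/(α+β) and prior sample size α+β.
So α+β = 20 and α/(α+β) = 0.038, giving α = 0.038·20 = 0.76 and β = 20 − 0.76 = 19.24.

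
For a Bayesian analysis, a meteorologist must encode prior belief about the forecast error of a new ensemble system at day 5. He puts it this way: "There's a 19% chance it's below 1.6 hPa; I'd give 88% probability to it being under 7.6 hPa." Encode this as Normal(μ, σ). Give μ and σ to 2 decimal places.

For Normal(μ,σ), the p-quantile is μ + z_p·σ. Here z_{0.19} = -0.8779, z_{0.88} = 1.175.
So 1.6 = μ − 0.8779σ and 7.6 = μ + 1.175σ.
Subtracting: σ = (7.6 − 1.6)/(1.175 − (-0.8779)) = 2.92.
Then μ = 1.6 − (-0.8779)·2.92 = 4.17.

μ = 4.17, σ = 2.92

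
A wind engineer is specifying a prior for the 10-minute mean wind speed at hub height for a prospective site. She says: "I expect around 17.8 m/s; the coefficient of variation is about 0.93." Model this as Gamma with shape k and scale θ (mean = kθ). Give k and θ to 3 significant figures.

For Gamma(k, scale θ): mean = kθ, variance = kθ², so CV = 1/√k.
CV = 0.93, hence k = 1/CV² = 1.16.
Then θ = mean/k = 17.8/1.16 = 15.4.

k ≈ 1.16, θ ≈ 15.4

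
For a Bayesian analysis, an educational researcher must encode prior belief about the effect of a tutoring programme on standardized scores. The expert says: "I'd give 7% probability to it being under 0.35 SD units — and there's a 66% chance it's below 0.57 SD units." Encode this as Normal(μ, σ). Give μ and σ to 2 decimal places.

The p-quantile of Normal(μ,σ) is μ + z_p·σ, with z_{0.07} = -1.476 and z_{0.66} = 0.4125.
Eliminate σ: μ = (z₂·x₁ − z₁·x₂)/(z₂ − z₁) = (0.4125·0.35 − (-1.476)·0.57)/1.888 = 0.52.
Then σ = (x₂ − x₁)/(z₂ − z₁) = (0.57 − 0.35)/1.888 = 0.12.

μ = 0.52, σ = 0.12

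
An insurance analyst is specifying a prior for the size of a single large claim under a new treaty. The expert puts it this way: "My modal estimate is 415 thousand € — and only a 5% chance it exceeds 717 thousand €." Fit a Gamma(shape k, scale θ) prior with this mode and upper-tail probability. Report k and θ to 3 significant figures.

k ≈ 10.3, θ ≈ 44.5

Gamma(k,θ) with k>1 has mode (k−1)θ, so θ = 415/(k−1).
Need P(X < 717) = 0.95 with θ tied to k this way. Start at k = 2, θ = 415: P(X<717) ≈ 0.515.
Too low — raise k to concentrate. Iterating converges to k ≈ 10.3.
Then θ = 415/(10.3−1) ≈ 44.5.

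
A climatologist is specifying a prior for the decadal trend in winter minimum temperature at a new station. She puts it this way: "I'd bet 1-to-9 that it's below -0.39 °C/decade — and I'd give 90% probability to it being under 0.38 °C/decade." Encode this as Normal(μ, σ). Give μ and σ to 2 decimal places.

μ = -0.01, σ = 0.30

The p-quantile of Normal(μ,σ) is μ + z_p·σ, with z_{0.1} = -1.282 and z_{0.9} = 1.282.
Eliminate σ: μ = (z₂·x₁ − z₁·x₂)/(z₂ − z₁) = (1.282·-0.39 − (-1.282)·0.38)/2.563 = -0.01.
Then σ = (x₂ − x₁)/(z₂ − z₁) = (0.38 − -0.39)/2.563 = 0.30.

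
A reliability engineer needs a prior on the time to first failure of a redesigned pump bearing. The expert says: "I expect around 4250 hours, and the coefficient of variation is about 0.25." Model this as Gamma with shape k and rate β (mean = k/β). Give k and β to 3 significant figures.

For Gamma(k, rate β): mean = k/β, variance = k/β², so CV = 1/√k.
CV = 0.25, hence k = 1/CV² = 16.
Then β = k/mean = 16/4250 = 0.00376.

k ≈ 16, β ≈ 0.00376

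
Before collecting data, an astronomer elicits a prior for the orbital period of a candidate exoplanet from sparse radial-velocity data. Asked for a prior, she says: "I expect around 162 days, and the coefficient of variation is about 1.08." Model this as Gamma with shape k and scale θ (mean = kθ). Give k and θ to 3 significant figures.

For Gamma(k, scale θ): mean = kθ, variance = kθ², so CV = 1/√k.
CV = 1.08, hence k = 1/CV² = 0.857.
Then θ = mean/k = 162/0.857 = 189.

k ≈ 0.857, θ ≈ 189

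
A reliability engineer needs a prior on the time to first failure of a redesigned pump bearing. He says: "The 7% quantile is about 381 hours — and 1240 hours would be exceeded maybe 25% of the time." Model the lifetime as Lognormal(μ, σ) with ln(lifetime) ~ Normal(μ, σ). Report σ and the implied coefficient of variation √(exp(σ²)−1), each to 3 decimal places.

σ ≈ 0.549, CV ≈ 0.593

If T ~ Lognormal(μ,σ) then ln T ~ Normal(μ,σ), so the p-quantile of ln T is μ + z_p·σ.
ln(381) = 5.943 and ln(1240) = 7.123; z_{0.07} = -1.476, z_{0.75} = 0.6745.
σ = (7.123 − 5.943)/(0.6745 − (-1.476)) = 0.549.
μ = 5.943 − (-1.476)·0.549 = 6.753.
CV = √(exp(σ²)−1) = √(exp(0.3012)−1) = 0.593.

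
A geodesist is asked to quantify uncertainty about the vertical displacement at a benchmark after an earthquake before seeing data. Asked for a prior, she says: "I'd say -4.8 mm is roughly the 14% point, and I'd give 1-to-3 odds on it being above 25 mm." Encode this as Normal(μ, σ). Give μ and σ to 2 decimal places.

For Normal(μ,σ), the p-quantile is μ + z_p·σ. Here z_{0.14} = -1.08, z_{0.75} = 0.6745.
So -4.8 = μ − 1.08σ and 25 = μ + 0.6745σ.
Subtracting: σ = (25 − -4.8)/(0.6745 − (-1.08)) = 16.98.
Then μ = -4.8 − (-1.08)·16.98 = 13.55.

μ = 13.55, σ = 16.98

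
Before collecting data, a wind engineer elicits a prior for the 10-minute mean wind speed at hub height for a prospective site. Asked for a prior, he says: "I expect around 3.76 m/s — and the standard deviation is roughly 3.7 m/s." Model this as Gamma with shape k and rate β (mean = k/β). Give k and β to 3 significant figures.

k ≈ 1.03, β ≈ 0.275

For Gamma(k, rate β): mean = k/β, variance = k/β², so CV = 1/√k.
CV = SD/mean = 3.7/3.76 = 0.984, hence k = 1/CV² = 1.03.
Then β = k/mean = 1.03/3.76 = 0.275.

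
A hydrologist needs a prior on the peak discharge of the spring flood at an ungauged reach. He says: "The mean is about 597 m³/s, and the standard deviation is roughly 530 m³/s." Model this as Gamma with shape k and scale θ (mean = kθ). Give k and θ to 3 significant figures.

k ≈ 1.27, θ ≈ 471

For Gamma(k, scale θ): mean = kθ, variance = kθ², so CV = 1/√k.
CV = SD/mean = 530/597 = 0.8878, hence k = 1/CV² = 1.27.
Then θ = mean/k = 597/1.27 = 471.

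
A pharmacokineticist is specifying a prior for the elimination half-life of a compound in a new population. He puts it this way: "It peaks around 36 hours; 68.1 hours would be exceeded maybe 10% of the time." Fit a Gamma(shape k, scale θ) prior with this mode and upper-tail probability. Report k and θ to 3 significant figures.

Gamma(k,θ) with k>1 has mode (k−1)θ, so θ = 36/(k−1).
Need P(X < 68.1) = 0.9 with θ tied to k this way. Start at k = 2, θ = 36: P(X<68.1) ≈ 0.564.
Too low — raise k to concentrate. Iterating converges to k ≈ 5.7.
Then θ = 36/(5.7−1) ≈ 7.65.

k ≈ 5.7, θ ≈ 7.65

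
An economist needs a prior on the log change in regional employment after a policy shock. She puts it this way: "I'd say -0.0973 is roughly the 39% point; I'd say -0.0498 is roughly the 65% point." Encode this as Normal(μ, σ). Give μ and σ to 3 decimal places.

μ = -0.077, σ = 0.071

The p-quantile of Normal(μ,σ) is μ + z_p·σ, with z_{0.39} = -0.2793 and z_{0.65} = 0.3853.
Eliminate σ: μ = (z₂·x₁ − z₁·x₂)/(z₂ − z₁) = (0.3853·-0.0973 − (-0.2793)·-0.0498)/0.6646 = -0.077.
Then σ = (x₂ − x₁)/(z₂ − z₁) = (-0.0498 − -0.0973)/0.6646 = 0.071.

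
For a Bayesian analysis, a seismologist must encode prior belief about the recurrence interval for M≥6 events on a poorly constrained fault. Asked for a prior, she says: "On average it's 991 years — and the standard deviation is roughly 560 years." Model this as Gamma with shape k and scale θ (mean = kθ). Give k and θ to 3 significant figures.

k ≈ 3.13, θ ≈ 316

For Gamma(k, scale θ): mean = kθ, variance = kθ², so CV = 1/√k.
CV = SD/mean = 560/991 = 0.5651, hence k = 1/CV² = 3.13.
Then θ = mean/k = 991/3.13 = 316.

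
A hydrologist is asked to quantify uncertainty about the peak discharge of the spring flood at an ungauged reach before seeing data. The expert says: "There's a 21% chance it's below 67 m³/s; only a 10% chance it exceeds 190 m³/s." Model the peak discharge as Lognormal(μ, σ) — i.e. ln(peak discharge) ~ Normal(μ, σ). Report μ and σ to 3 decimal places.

μ ≈ 4.607, σ ≈ 0.499

If T ~ Lognormal(μ,σ) then ln T ~ Normal(μ,σ), so the p-quantile of ln T is μ + z_p·σ.
ln(67) = 4.205 and ln(190) = 5.247; z_{0.21} = -0.8064, z_{0.9} = 1.282.
σ = (5.247 − 4.205)/(1.282 − (-0.8064)) = 0.499.
μ = 4.205 − (-0.8064)·0.499 = 4.607.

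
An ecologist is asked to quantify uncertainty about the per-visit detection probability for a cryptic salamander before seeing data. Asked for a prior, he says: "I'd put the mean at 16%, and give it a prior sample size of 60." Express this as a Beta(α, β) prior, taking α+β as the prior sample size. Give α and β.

α = 9.6, β = 50.4

Under the effective-sample-size interpretation, Beta(α, β) has prior mean α/(α+β) and prior sample size α+β.
So α+β = 60 and α/(α+β) = 0.16, giving α = 0.16·60 = 9.6 and β = 60 − 9.6 = 50.4.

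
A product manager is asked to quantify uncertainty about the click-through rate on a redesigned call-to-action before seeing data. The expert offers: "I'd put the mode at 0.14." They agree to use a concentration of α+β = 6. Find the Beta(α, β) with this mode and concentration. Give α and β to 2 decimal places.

α = 1.56, β = 4.44

For α,β > 1 the Beta mode is (α−1)/(α+β−2). With α+β = 6, the mode is (α−1)/4.
Set (α−1)/4 = 0.14 → α = 1 + 0.14·4 = 1.56.
β = 6 − α = 4.44.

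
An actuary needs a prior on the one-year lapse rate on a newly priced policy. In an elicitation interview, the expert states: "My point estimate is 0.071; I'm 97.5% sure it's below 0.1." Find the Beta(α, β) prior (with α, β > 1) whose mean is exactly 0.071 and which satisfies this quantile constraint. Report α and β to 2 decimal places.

α ≈ 25.00, β ≈ 327.12

With mean 0.071 fixed, write α = 0.071s, β = 0.929s where s = α+β.
Need P(θ < 0.1) = 0.975 under Beta(0.071s, 0.929s). Normal approximation: (q−m)/√(m(1−m)/s) ≈ z_{0.975} = 1.96, so s ≈ 0.071·0.929·(1.96)²/(0.1−0.071)² = 301.3.
At s = 301.3: P(θ<0.1) ≈ 0.966. Adjusting to match 0.975 gives s ≈ 352.12.
So α = 0.071·352.12 ≈ 25.00, β = 0.929·352.12 ≈ 327.12.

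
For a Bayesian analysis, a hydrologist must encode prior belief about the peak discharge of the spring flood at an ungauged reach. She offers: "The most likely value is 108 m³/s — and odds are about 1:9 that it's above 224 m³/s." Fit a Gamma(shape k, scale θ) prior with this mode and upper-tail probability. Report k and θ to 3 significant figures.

k ≈ 4.61, θ ≈ 29.9

Gamma(k,θ) with k>1 has mode (k−1)θ, so θ = 108/(k−1).
Need P(X < 224) = 0.9 with θ tied to k this way. Start at k = 2, θ = 108: P(X<224) ≈ 0.614.
Too low — raise k to concentrate. Iterating converges to k ≈ 4.61.
Then θ = 108/(4.61−1) ≈ 29.9.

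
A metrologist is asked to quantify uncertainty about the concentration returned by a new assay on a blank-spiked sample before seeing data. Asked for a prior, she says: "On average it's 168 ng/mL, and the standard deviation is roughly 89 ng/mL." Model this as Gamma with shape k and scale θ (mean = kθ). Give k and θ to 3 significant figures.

For Gamma(k, scale θ): mean = kθ, variance = kθ², so CV = 1/√k.
CV = SD/mean = 89/168 = 0.5298, hence k = 1/CV² = 3.56.
Then θ = mean/k = 168/3.56 = 47.1.

k ≈ 3.56, θ ≈ 47.1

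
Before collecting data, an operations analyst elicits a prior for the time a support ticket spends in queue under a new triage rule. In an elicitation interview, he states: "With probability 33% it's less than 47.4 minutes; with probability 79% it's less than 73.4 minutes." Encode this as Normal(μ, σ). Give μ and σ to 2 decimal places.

The p-quantile of Normal(μ,σ) is μ + z_p·σ, with z_{0.33} = -0.4399 and z_{0.79} = 0.8064.
Eliminate σ: μ = (z₂·x₁ − z₁·x₂)/(z₂ − z₁) = (0.8064·47.4 − (-0.4399)·73.4)/1.246 = 56.58.
Then σ = (x₂ − x₁)/(z₂ − z₁) = (73.4 − 47.4)/1.246 = 20.86.

μ = 56.58, σ = 20.86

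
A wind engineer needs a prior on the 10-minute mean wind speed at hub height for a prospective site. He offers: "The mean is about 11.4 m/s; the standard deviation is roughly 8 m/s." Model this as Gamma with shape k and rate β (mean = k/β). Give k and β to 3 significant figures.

k ≈ 2.03, β ≈ 0.178

For Gamma(k, rate β): mean = k/β, variance = k/β², so CV = 1/√k.
CV = SD/mean = 8/11.4 = 0.7018, hence k = 1/CV² = 2.03.
Then β = k/mean = 2.03/11.4 = 0.178.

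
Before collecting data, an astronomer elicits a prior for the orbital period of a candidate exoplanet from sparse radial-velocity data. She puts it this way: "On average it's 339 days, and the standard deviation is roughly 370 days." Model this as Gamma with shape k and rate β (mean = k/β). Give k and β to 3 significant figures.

For Gamma(k, rate β): mean = k/β, variance = k/β², so CV = 1/√k.
CV = SD/mean = 370/339 = 1.091, hence k = 1/CV² = 0.839.
Then β = k/mean = 0.839/339 = 0.00248.

k ≈ 0.839, β ≈ 0.00248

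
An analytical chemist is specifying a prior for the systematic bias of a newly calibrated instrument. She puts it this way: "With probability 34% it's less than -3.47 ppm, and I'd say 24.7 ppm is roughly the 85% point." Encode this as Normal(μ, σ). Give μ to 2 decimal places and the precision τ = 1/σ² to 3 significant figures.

For Normal(μ,σ), the p-quantile is μ + z_p·σ. Here z_{0.34} = -0.4125, z_{0.85} = 1.036.
So -3.47 = μ − 0.4125σ and 24.7 = μ + 1.036σ.
Subtracting: σ = (24.7 − -3.47)/(1.036 − (-0.4125)) = 19.44.
Then μ = -3.47 − (-0.4125)·19.44 = 4.55.
Precision τ = 1/σ² = 1/19.44² = 0.00265.

μ = 4.55, τ = 0.00265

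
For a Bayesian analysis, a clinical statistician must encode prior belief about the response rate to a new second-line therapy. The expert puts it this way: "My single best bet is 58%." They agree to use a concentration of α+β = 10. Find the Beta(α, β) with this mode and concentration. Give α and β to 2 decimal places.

α = 5.64, β = 4.36

For α,β > 1 the Beta mode is (α−1)/(α+β−2). With α+β = 10, the mode is (α−1)/8.
Set (α−1)/8 = 0.58 → α = 1 + 0.58·8 = 5.64.
β = 10 − α = 4.36.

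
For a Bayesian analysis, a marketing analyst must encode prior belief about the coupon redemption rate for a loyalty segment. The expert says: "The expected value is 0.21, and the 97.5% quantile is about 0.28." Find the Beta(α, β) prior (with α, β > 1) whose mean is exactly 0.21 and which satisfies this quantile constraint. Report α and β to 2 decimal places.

α ≈ 30.18, β ≈ 113.54

With mean 0.21 fixed, write α = 0.21s, β = 0.79s where s = α+β.
Need P(θ < 0.28) = 0.975 under Beta(0.21s, 0.79s). Normal approximation: (q−m)/√(m(1−m)/s) ≈ z_{0.975} = 1.96, so s ≈ 0.21·0.79·(1.96)²/(0.28−0.21)² = 130.1.
At s = 130.1: P(θ<0.28) ≈ 0.969. Adjusting to match 0.975 gives s ≈ 143.72.
So α = 0.21·143.72 ≈ 30.18, β = 0.79·143.72 ≈ 113.54.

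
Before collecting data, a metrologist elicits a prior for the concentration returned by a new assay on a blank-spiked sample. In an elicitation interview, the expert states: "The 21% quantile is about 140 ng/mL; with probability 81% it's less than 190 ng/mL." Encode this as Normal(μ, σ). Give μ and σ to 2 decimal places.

μ = 163.94, σ = 29.69

The p-quantile of Normal(μ,σ) is μ + z_p·σ, with z_{0.21} = -0.8064 and z_{0.81} = 0.8779.
Eliminate σ: μ = (z₂·x₁ − z₁·x₂)/(z₂ − z₁) = (0.8779·140 − (-0.8064)·190)/1.684 = 163.94.
Then σ = (x₂ − x₁)/(z₂ − z₁) = (190 − 140)/1.684 = 29.69.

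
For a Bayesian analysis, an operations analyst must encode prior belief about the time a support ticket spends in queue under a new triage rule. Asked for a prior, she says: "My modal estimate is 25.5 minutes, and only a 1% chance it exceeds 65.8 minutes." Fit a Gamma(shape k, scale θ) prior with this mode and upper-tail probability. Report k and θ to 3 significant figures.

k ≈ 6.19, θ ≈ 4.92

Gamma(k,θ) with k>1 has mode (k−1)θ, so θ = 25.5/(k−1).
Need P(X < 65.8) = 0.99 with θ tied to k this way. Start at k = 2, θ = 25.5: P(X<65.8) ≈ 0.729.
Too low — raise k to concentrate. Iterating converges to k ≈ 6.19.
Then θ = 25.5/(6.19−1) ≈ 4.92.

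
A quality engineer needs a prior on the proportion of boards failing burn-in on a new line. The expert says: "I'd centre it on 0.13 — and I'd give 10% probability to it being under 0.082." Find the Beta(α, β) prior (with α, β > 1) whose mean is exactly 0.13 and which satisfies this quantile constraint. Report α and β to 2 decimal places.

With mean 0.13 fixed, write α = 0.13s, β = 0.87s where s = α+β.
Need P(θ < 0.082) = 0.1 under Beta(0.13s, 0.87s). Normal approximation: (q−m)/√(m(1−m)/s) ≈ z_{0.1} = -1.28, so s ≈ 0.13·0.87·(-1.28)²/(0.082−0.13)² = 80.6.
At s = 80.6: P(θ<0.082) ≈ 0.085. Adjusting to match 0.1 gives s ≈ 71.76.
So α = 0.13·71.76 ≈ 9.33, β = 0.87·71.76 ≈ 62.43.

α ≈ 9.33, β ≈ 62.43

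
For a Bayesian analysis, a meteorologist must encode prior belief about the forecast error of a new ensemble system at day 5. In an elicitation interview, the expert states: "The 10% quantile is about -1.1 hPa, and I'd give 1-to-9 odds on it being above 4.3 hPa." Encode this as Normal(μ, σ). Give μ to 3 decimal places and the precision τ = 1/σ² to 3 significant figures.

The p-quantile of Normal(μ,σ) is μ + z_p·σ, with z_{0.1} = -1.282 and z_{0.9} = 1.282.
Eliminate σ: μ = (z₂·x₁ − z₁·x₂)/(z₂ − z₁) = (1.282·-1.1 − (-1.282)·4.3)/2.563 = 1.600.
Then σ = (x₂ − x₁)/(z₂ − z₁) = (4.3 − -1.1)/2.563 = 2.107.
Precision τ = 1/σ² = 1/2.107² = 0.225.

μ = 1.600, τ = 0.225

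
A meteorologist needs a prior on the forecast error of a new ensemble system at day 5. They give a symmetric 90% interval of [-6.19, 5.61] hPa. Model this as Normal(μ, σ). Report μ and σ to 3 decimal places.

A symmetric 90% interval runs μ ± z·σ with z = 1.645.
Half-width = 5.9, so σ = 5.9/1.645 = 3.587.
μ is the interval midpoint, -0.290.

μ = -0.290, σ = 3.587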